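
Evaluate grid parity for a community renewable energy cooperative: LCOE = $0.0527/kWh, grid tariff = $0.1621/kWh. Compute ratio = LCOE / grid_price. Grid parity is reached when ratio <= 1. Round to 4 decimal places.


Compare LCOE to grid price:
  LCOE = $0.0527/kWh, Grid price = $0.1621/kWh
  Ratio = LCOE / grid_price = 0.0527 / 0.1621 = 0.3251
  Grid parity achieved (ratio <= 1)? yes

0.3251


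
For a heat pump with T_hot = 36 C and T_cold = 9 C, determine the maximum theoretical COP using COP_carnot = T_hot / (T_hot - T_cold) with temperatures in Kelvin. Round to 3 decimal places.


Convert to Kelvin:
  T_hot = 36 + 273.15 = 309.15 K
  T_cold = 9 + 273.15 = 282.15 K
Apply Carnot COP formula:
  COP = T_hot_K / (T_hot_K - T_cold_K) = 309.15 / 27.0
  COP = 11.450

11.450


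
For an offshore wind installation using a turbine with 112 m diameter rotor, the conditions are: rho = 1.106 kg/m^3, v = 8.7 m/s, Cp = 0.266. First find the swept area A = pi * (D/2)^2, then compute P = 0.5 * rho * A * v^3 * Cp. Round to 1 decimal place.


Step 1 -- Compute swept area:
  A = pi * (D/2)^2 = pi * (112/2)^2 = 9852.03 m^2
Step 2 -- Apply wind power equation:
  P = 0.5 * rho * A * v^3 * Cp
  v^3 = 8.7^3 = 658.503
  P = 0.5 * 1.106 * 9852.03 * 658.503 * 0.266
  P = 954312.1 W

954312.1


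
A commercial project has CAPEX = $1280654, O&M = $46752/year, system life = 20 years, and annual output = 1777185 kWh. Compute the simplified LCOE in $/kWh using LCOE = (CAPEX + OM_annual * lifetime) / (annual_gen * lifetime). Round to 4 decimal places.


Total cost = CAPEX + OM * lifetime = 1280654 + 46752 * 20 = 1280654 + 935040 = 2215694
Total generation = annual * lifetime = 1777185 * 20 = 35543700 kWh
LCOE = 2215694 / 35543700
LCOE = 0.0623 $/kWh

0.0623


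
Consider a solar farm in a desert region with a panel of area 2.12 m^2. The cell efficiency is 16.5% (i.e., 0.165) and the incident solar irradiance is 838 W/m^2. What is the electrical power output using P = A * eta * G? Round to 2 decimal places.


Use the solar power formula P = A * eta * G.
Given: A = 2.12 m^2, eta = 0.165, G = 838 W/m^2
P = 2.12 * 0.165 * 838
P = 293.13 W

293.13


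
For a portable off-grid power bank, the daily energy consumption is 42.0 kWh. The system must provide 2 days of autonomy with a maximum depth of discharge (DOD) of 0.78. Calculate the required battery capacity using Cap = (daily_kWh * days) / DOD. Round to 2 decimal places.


Total energy needed = daily * days = 42.0 * 2 = 84.0 kWh
Account for depth of discharge:
  Cap = total_energy / DOD = 84.0 / 0.78
  Cap = 107.69 kWh

107.69


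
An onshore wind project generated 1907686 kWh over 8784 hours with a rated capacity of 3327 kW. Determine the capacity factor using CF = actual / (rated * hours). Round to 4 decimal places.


Capacity factor = actual output / maximum possible output
Maximum possible = rated * hours = 3327 * 8784 = 29224368 kWh
CF = 1907686 / 29224368
CF = 0.0653

0.0653


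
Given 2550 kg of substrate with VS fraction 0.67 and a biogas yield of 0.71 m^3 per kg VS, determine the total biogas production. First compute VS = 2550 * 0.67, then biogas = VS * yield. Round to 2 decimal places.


Compute volatile solids:
  VS = mass * VS_fraction = 2550 * 0.67 = 1708.5 kg
Calculate biogas volume:
  Biogas = VS * specific_yield = 1708.5 * 0.71
  Biogas = 1213.04 m^3

1213.04


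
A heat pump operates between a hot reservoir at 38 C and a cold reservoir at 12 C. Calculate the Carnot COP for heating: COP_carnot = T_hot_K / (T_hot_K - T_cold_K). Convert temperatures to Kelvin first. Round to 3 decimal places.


Convert to Kelvin:
  T_hot = 38 + 273.15 = 311.15 K
  T_cold = 12 + 273.15 = 285.15 K
Apply Carnot COP formula:
  COP = T_hot_K / (T_hot_K - T_cold_K) = 311.15 / 26.0
  COP = 11.967

11.967


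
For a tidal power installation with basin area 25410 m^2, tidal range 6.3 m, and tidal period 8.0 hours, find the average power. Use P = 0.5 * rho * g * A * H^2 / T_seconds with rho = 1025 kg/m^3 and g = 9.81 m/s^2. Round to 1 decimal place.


Convert period to seconds: T = 8.0 * 3600 = 28800.0 s
H^2 = 6.3^2 = 39.69
P = 0.5 * rho * g * A * H^2 / T
P = 0.5 * 1025 * 9.81 * 25410 * 39.69 / 28800.0
P = 176058.2 W

176058.2


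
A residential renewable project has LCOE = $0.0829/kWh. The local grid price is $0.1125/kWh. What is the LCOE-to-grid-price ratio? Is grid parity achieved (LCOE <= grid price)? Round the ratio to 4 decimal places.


Compare LCOE to grid price:
  LCOE = $0.0829/kWh, Grid price = $0.1125/kWh
  Ratio = LCOE / grid_price = 0.0829 / 0.1125 = 0.7369
  Grid parity achieved (ratio <= 1)? yes

0.7369


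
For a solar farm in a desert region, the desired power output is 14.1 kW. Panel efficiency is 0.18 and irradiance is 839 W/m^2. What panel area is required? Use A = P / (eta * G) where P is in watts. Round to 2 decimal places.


Convert target power to watts: P = 14.1 * 1000 = 14100.0 W
Compute denominator: eta * G = 0.18 * 839 = 151.02
Required area A = P / (eta * G) = 14100.0 / 151.02
A = 93.37 m^2

93.37


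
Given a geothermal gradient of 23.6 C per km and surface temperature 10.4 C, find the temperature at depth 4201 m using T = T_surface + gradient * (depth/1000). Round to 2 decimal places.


Convert depth to km: 4201 / 1000 = 4.201 km
Temperature increase = gradient * depth_km = 23.6 * 4.201 = 99.14 C
Temperature at depth = T_surface + delta_T = 10.4 + 99.14
T = 109.54 C

109.54


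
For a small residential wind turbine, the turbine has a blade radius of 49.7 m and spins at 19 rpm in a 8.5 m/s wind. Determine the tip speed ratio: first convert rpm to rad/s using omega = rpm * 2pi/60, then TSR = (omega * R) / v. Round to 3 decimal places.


Convert rotational speed to rad/s:
  omega = 19 * 2 * pi / 60 = 1.9897 rad/s
Compute tip speed:
  v_tip = omega * R = 1.9897 * 49.7 = 98.887 m/s
Tip speed ratio:
  TSR = v_tip / v_wind = 98.887 / 8.5 = 11.634

11.634


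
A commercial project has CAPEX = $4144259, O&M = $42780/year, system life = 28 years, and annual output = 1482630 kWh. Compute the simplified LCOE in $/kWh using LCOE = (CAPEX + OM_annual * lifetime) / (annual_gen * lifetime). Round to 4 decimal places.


Total cost = CAPEX + OM * lifetime = 4144259 + 42780 * 28 = 4144259 + 1197840 = 5342099
Total generation = annual * lifetime = 1482630 * 28 = 41513640 kWh
LCOE = 5342099 / 41513640
LCOE = 0.1287 $/kWh

0.1287


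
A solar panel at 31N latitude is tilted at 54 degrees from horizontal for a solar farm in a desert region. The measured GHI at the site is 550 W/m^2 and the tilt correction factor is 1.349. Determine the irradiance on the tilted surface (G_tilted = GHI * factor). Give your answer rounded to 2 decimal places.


Identify the given values:
  GHI = 550 W/m^2, tilt correction factor = 1.349
Apply the formula G_tilted = GHI * factor:
  G_tilted = 550 * 1.349
  G_tilted = 741.95 W/m^2

741.95


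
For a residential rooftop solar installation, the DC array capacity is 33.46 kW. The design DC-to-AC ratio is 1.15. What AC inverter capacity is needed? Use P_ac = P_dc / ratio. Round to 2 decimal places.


The inverter AC capacity is determined by the DC/AC ratio.
Given: P_dc = 33.46 kW, DC/AC ratio = 1.15
P_ac = P_dc / ratio = 33.46 / 1.15
P_ac = 29.10 kW

29.10


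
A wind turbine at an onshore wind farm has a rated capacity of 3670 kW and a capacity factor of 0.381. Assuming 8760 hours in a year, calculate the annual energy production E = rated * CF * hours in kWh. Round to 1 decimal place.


Annual energy = rated_kW * capacity_factor * hours_per_year
Given: P_rated = 3670 kW, CF = 0.381, hours = 8760
E = 3670 * 0.381 * 8760
E = 12248845.2 kWh

12248845.2


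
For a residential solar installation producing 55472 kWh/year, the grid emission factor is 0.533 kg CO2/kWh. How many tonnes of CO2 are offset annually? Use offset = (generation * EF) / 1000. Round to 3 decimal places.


CO2 offset in kg = generation * emission_factor
CO2 offset = 55472 * 0.533 = 29566.58 kg
Convert to tonnes:
  CO2 offset = 29566.58 / 1000 = 29.567 tonnes

29.567


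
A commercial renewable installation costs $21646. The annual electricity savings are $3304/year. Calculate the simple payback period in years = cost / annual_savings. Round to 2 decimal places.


Simple payback period = initial cost / annual savings
Payback = 21646 / 3304
Payback = 6.55 years

6.55


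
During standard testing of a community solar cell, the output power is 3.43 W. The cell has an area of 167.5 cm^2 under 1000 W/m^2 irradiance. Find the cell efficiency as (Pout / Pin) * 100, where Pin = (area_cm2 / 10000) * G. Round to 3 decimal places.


First compute the input power:
  Pin = area_cm2 / 10000 * G = 167.5 / 10000 * 1000 = 16.75 W
Then compute efficiency:
  Efficiency = (Pout / Pin) * 100 = (3.43 / 16.75) * 100
  Efficiency = 20.478%

20.478


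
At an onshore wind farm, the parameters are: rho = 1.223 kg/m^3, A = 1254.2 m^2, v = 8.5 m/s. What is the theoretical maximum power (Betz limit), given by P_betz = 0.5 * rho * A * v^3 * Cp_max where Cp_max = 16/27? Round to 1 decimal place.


The Betz coefficient Cp_max = 16/27 = 0.5926
v^3 = 8.5^3 = 614.125
P_betz = 0.5 * rho * A * v^3 * Cp_max
P_betz = 0.5 * 1.223 * 1254.2 * 614.125 * 0.5926
P_betz = 279110.6 W

279110.6


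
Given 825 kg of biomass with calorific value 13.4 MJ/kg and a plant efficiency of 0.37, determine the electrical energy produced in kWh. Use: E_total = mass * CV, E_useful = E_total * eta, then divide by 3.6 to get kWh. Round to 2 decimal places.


Total energy = mass * CV = 825 * 13.4 = 11055.0 MJ
Useful energy = total * eta = 11055.0 * 0.37 = 4090.35 MJ
Convert to kWh: 4090.35 / 3.6
Useful energy = 1136.21 kWh

1136.21


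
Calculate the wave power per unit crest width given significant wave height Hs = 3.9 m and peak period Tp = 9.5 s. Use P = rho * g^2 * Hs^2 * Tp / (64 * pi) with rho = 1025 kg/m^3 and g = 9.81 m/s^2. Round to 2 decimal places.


Apply wave power formula:
  g^2 = 9.81^2 = 96.2361
  Hs^2 = 3.9^2 = 15.21
  Numerator = rho * g^2 * Hs^2 * Tp = 1025 * 96.2361 * 15.21 * 9.5 = 14253276.15
  Denominator = 64 * pi = 201.0619
  P = 14253276.15 / 201.0619 = 70889.98 W/m

70889.98


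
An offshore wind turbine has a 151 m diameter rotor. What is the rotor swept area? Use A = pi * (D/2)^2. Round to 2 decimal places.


Compute the rotor radius:
  r = D / 2 = 151 / 2 = 75.5 m
Calculate swept area:
  A = pi * r^2 = pi * 75.5^2
  A = 17907.86 m^2

17907.86


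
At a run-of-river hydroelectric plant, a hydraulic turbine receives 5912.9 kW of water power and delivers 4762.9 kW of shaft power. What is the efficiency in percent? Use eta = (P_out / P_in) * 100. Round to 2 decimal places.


Turbine efficiency = (output power / input power) * 100
eta = (4762.9 / 5912.9) * 100
eta = 80.55%

80.55


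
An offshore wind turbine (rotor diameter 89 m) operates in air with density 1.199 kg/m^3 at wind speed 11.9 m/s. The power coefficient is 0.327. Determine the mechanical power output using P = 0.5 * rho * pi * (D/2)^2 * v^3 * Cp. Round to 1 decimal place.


Step 1 -- Compute swept area:
  A = pi * (D/2)^2 = pi * (89/2)^2 = 6221.14 m^2
Step 2 -- Apply wind power equation:
  P = 0.5 * rho * A * v^3 * Cp
  v^3 = 11.9^3 = 1685.159
  P = 0.5 * 1.199 * 6221.14 * 1685.159 * 0.327
  P = 2055169.8 W

2055169.8


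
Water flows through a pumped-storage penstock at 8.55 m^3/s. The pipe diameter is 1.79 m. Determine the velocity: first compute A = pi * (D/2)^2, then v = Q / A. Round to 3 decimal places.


Compute pipe cross-sectional area:
  A = pi * (D/2)^2 = pi * (1.79/2)^2 = 2.5165 m^2
Calculate velocity:
  v = Q / A = 8.55 / 2.5165
  v = 3.398 m/s

3.398


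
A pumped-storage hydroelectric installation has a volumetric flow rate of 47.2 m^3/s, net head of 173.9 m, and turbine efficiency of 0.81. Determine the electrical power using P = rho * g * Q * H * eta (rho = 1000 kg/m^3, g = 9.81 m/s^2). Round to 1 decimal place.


Apply the hydropower formula P = rho * g * Q * H * eta
rho * g = 1000 * 9.81 = 9810.0
P = 9810.0 * 47.2 * 173.9 * 0.81
P = 65222224.5 W

65222224.5


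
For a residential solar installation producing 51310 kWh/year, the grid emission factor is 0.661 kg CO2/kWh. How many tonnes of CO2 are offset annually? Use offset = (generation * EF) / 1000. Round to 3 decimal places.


CO2 offset in kg = generation * emission_factor
CO2 offset = 51310 * 0.661 = 33915.91 kg
Convert to tonnes:
  CO2 offset = 33915.91 / 1000 = 33.916 tonnes

33.916


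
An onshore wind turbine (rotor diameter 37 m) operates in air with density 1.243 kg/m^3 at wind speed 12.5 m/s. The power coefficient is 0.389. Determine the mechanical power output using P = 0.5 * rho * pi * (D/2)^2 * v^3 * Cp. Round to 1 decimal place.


Step 1 -- Compute swept area:
  A = pi * (D/2)^2 = pi * (37/2)^2 = 1075.21 m^2
Step 2 -- Apply wind power equation:
  P = 0.5 * rho * A * v^3 * Cp
  v^3 = 12.5^3 = 1953.125
  P = 0.5 * 1.243 * 1075.21 * 1953.125 * 0.389
  P = 507708.1 W

507708.1


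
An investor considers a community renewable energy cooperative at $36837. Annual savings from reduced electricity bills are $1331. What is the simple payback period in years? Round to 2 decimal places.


Simple payback period = initial cost / annual savings
Payback = 36837 / 1331
Payback = 27.68 years

27.68


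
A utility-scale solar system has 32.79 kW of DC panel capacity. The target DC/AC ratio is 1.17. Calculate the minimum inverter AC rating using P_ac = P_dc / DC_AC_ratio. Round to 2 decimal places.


The inverter AC capacity is determined by the DC/AC ratio.
Given: P_dc = 32.79 kW, DC/AC ratio = 1.17
P_ac = P_dc / ratio = 32.79 / 1.17
P_ac = 28.03 kW

28.03


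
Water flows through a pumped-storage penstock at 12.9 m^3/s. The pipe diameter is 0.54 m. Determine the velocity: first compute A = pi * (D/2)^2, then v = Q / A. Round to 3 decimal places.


Compute pipe cross-sectional area:
  A = pi * (D/2)^2 = pi * (0.54/2)^2 = 0.229 m^2
Calculate velocity:
  v = Q / A = 12.9 / 0.229
  v = 56.326 m/s

56.326


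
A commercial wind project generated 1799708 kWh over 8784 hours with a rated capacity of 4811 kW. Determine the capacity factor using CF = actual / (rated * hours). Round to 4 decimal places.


Capacity factor = actual output / maximum possible output
Maximum possible = rated * hours = 4811 * 8784 = 42259824 kWh
CF = 1799708 / 42259824
CF = 0.0426

0.0426


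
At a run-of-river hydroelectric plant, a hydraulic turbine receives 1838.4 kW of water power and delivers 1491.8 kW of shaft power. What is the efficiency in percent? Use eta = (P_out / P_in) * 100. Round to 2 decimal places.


Turbine efficiency = (output power / input power) * 100
eta = (1491.8 / 1838.4) * 100
eta = 81.15%

81.15


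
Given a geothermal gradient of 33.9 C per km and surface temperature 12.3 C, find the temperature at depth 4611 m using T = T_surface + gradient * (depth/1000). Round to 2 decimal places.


Convert depth to km: 4611 / 1000 = 4.611 km
Temperature increase = gradient * depth_km = 33.9 * 4.611 = 156.31 C
Temperature at depth = T_surface + delta_T = 12.3 + 156.31
T = 168.61 C

168.61


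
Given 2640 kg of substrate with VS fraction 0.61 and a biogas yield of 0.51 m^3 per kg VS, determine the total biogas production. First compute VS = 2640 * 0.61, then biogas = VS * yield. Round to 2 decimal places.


Compute volatile solids:
  VS = mass * VS_fraction = 2640 * 0.61 = 1610.4 kg
Calculate biogas volume:
  Biogas = VS * specific_yield = 1610.4 * 0.51
  Biogas = 821.30 m^3

821.30


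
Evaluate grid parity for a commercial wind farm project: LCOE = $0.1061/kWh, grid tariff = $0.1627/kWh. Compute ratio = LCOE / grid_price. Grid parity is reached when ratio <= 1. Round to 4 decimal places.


Compare LCOE to grid price:
  LCOE = $0.1061/kWh, Grid price = $0.1627/kWh
  Ratio = LCOE / grid_price = 0.1061 / 0.1627 = 0.6521
  Grid parity achieved (ratio <= 1)? yes

0.6521


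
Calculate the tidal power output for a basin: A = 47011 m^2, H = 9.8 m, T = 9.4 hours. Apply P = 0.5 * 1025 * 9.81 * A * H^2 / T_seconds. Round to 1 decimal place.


Convert period to seconds: T = 9.4 * 3600 = 33840.0 s
H^2 = 9.8^2 = 96.04
P = 0.5 * rho * g * A * H^2 / T
P = 0.5 * 1025 * 9.81 * 47011 * 96.04 / 33840.0
P = 670786.3 W

670786.3


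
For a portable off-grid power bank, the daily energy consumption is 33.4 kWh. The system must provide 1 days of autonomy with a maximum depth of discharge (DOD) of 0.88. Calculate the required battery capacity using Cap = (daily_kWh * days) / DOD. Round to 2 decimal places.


Total energy needed = daily * days = 33.4 * 1 = 33.4 kWh
Account for depth of discharge:
  Cap = total_energy / DOD = 33.4 / 0.88
  Cap = 37.95 kWh

37.95


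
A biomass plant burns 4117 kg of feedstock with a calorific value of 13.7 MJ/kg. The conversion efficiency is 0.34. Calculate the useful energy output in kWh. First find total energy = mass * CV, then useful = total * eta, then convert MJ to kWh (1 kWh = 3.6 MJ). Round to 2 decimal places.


Total energy = mass * CV = 4117 * 13.7 = 56402.9 MJ
Useful energy = total * eta = 56402.9 * 0.34 = 19176.99 MJ
Convert to kWh: 19176.99 / 3.6
Useful energy = 5326.94 kWh

5326.94


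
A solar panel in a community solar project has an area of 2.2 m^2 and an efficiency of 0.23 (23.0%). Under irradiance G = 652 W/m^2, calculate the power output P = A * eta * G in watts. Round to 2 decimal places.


Use the solar power formula P = A * eta * G.
Given: A = 2.2 m^2, eta = 0.23, G = 652 W/m^2
P = 2.2 * 0.23 * 652
P = 329.91 W

329.91


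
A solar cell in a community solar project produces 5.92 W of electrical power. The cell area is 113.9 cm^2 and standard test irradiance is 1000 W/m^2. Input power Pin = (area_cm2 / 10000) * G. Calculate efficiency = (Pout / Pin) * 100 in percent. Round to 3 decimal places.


First compute the input power:
  Pin = area_cm2 / 10000 * G = 113.9 / 10000 * 1000 = 11.39 W
Then compute efficiency:
  Efficiency = (Pout / Pin) * 100 = (5.92 / 11.39) * 100
  Efficiency = 51.975%

51.975


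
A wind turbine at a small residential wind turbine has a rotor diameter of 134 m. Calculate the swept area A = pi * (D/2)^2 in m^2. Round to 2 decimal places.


Compute the rotor radius:
  r = D / 2 = 134 / 2 = 67.0 m
Calculate swept area:
  A = pi * r^2 = pi * 67.0^2
  A = 14102.61 m^2

14102.61


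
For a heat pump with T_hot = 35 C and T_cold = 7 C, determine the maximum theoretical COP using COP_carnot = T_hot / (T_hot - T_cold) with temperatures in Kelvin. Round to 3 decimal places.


Convert to Kelvin:
  T_hot = 35 + 273.15 = 308.15 K
  T_cold = 7 + 273.15 = 280.15 K
Apply Carnot COP formula:
  COP = T_hot_K / (T_hot_K - T_cold_K) = 308.15 / 28.0
  COP = 11.005

11.005


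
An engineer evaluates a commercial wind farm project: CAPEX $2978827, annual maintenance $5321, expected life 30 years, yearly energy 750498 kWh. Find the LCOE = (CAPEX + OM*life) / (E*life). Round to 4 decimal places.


Total cost = CAPEX + OM * lifetime = 2978827 + 5321 * 30 = 2978827 + 159630 = 3138457
Total generation = annual * lifetime = 750498 * 30 = 22514940 kWh
LCOE = 3138457 / 22514940
LCOE = 0.1394 $/kWh

0.1394


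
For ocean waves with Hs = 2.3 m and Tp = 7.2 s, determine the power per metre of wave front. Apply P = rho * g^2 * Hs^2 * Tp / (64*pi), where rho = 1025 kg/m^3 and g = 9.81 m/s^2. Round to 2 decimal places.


Apply wave power formula:
  g^2 = 9.81^2 = 96.2361
  Hs^2 = 2.3^2 = 5.29
  Numerator = rho * g^2 * Hs^2 * Tp = 1025 * 96.2361 * 5.29 * 7.2 = 3757076.59
  Denominator = 64 * pi = 201.0619
  P = 3757076.59 / 201.0619 = 18686.17 W/m

18686.17


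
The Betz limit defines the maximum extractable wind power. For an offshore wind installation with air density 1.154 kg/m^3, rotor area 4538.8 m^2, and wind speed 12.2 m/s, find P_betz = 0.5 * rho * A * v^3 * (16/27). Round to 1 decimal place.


The Betz coefficient Cp_max = 16/27 = 0.5926
v^3 = 12.2^3 = 1815.848
P_betz = 0.5 * rho * A * v^3 * Cp_max
P_betz = 0.5 * 1.154 * 4538.8 * 1815.848 * 0.5926
P_betz = 2818075.1 W

2818075.1


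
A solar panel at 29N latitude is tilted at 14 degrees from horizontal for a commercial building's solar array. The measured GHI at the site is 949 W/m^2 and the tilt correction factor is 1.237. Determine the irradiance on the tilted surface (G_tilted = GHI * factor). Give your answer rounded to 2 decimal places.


Identify the given values:
  GHI = 949 W/m^2, tilt correction factor = 1.237
Apply the formula G_tilted = GHI * factor:
  G_tilted = 949 * 1.237
  G_tilted = 1173.91 W/m^2

1173.91


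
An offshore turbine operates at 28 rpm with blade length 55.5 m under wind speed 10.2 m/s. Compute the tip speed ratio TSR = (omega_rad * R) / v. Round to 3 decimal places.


Convert rotational speed to rad/s:
  omega = 28 * 2 * pi / 60 = 2.9322 rad/s
Compute tip speed:
  v_tip = omega * R = 2.9322 * 55.5 = 162.734 m/s
Tip speed ratio:
  TSR = v_tip / v_wind = 162.734 / 10.2 = 15.954

15.954


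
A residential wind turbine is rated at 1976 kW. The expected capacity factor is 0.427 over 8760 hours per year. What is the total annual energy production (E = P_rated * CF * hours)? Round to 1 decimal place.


Annual energy = rated_kW * capacity_factor * hours_per_year
Given: P_rated = 1976 kW, CF = 0.427, hours = 8760
E = 1976 * 0.427 * 8760
E = 7391267.5 kWh

7391267.5


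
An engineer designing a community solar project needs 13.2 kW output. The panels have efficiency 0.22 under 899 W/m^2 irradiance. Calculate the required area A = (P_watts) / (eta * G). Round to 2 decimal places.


Convert target power to watts: P = 13.2 * 1000 = 13200.0 W
Compute denominator: eta * G = 0.22 * 899 = 197.78
Required area A = P / (eta * G) = 13200.0 / 197.78
A = 66.74 m^2

66.74


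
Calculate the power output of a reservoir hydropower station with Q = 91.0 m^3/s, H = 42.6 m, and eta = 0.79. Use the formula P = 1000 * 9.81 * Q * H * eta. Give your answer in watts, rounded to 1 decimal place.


Apply the hydropower formula P = rho * g * Q * H * eta
rho * g = 1000 * 9.81 = 9810.0
P = 9810.0 * 91.0 * 42.6 * 0.79
P = 30043262.3 W

30043262.3


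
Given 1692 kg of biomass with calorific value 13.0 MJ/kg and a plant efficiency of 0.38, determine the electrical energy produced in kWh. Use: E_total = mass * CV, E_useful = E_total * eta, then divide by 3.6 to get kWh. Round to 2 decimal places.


Total energy = mass * CV = 1692 * 13.0 = 21996.0 MJ
Useful energy = total * eta = 21996.0 * 0.38 = 8358.48 MJ
Convert to kWh: 8358.48 / 3.6
Useful energy = 2321.80 kWh

2321.80


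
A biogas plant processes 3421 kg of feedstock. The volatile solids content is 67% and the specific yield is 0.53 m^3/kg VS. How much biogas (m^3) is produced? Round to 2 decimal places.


Compute volatile solids:
  VS = mass * VS_fraction = 3421 * 0.67 = 2292.07 kg
Calculate biogas volume:
  Biogas = VS * specific_yield = 2292.07 * 0.53
  Biogas = 1214.80 m^3

1214.80


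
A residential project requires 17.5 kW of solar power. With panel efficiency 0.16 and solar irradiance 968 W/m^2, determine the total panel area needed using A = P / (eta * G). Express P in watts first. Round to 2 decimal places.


Convert target power to watts: P = 17.5 * 1000 = 17500.0 W
Compute denominator: eta * G = 0.16 * 968 = 154.88
Required area A = P / (eta * G) = 17500.0 / 154.88
A = 112.99 m^2

112.99


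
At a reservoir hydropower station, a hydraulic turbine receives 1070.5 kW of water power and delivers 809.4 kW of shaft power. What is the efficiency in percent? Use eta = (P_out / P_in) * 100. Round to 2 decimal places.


Turbine efficiency = (output power / input power) * 100
eta = (809.4 / 1070.5) * 100
eta = 75.61%

75.61


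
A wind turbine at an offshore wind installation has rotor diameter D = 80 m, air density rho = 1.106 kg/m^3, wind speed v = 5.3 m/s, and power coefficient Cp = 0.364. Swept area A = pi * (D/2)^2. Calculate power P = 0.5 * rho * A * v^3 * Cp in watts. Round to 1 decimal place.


Step 1 -- Compute swept area:
  A = pi * (D/2)^2 = pi * (80/2)^2 = 5026.55 m^2
Step 2 -- Apply wind power equation:
  P = 0.5 * rho * A * v^3 * Cp
  v^3 = 5.3^3 = 148.877
  P = 0.5 * 1.106 * 5026.55 * 148.877 * 0.364
  P = 150634.3 W

150634.3


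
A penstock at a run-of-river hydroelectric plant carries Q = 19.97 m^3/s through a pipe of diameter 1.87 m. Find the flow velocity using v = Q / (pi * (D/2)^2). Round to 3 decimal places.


Compute pipe cross-sectional area:
  A = pi * (D/2)^2 = pi * (1.87/2)^2 = 2.7465 m^2
Calculate velocity:
  v = Q / A = 19.97 / 2.7465
  v = 7.271 m/s

7.271


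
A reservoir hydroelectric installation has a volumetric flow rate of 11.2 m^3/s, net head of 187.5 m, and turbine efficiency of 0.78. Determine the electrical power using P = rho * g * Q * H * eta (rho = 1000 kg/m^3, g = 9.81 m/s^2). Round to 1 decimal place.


Apply the hydropower formula P = rho * g * Q * H * eta
rho * g = 1000 * 9.81 = 9810.0
P = 9810.0 * 11.2 * 187.5 * 0.78
P = 16068780.0 W

16068780.0


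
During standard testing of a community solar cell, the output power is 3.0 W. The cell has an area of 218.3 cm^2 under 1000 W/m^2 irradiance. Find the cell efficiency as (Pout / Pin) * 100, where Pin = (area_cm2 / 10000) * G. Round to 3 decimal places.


First compute the input power:
  Pin = area_cm2 / 10000 * G = 218.3 / 10000 * 1000 = 21.83 W
Then compute efficiency:
  Efficiency = (Pout / Pin) * 100 = (3.0 / 21.83) * 100
  Efficiency = 13.743%

13.743


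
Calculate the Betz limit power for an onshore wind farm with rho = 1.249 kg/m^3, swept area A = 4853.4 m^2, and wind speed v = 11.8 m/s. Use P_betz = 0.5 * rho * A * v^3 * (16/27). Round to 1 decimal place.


The Betz coefficient Cp_max = 16/27 = 0.5926
v^3 = 11.8^3 = 1643.032
P_betz = 0.5 * rho * A * v^3 * Cp_max
P_betz = 0.5 * 1.249 * 4853.4 * 1643.032 * 0.5926
P_betz = 2951078.5 W

2951078.5


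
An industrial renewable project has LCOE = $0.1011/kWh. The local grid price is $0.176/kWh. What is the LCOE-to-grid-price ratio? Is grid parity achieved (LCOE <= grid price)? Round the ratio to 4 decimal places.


Compare LCOE to grid price:
  LCOE = $0.1011/kWh, Grid price = $0.176/kWh
  Ratio = LCOE / grid_price = 0.1011 / 0.176 = 0.5744
  Grid parity achieved (ratio <= 1)? yes

0.5744


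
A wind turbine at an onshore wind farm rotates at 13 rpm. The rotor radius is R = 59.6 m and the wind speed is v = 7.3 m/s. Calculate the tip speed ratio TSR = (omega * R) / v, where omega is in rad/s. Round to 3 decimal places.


Convert rotational speed to rad/s:
  omega = 13 * 2 * pi / 60 = 1.3614 rad/s
Compute tip speed:
  v_tip = omega * R = 1.3614 * 59.6 = 81.137 m/s
Tip speed ratio:
  TSR = v_tip / v_wind = 81.137 / 7.3 = 11.115

11.115


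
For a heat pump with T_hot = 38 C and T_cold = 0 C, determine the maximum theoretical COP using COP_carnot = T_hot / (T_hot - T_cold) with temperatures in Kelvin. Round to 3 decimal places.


Convert to Kelvin:
  T_hot = 38 + 273.15 = 311.15 K
  T_cold = 0 + 273.15 = 273.15 K
Apply Carnot COP formula:
  COP = T_hot_K / (T_hot_K - T_cold_K) = 311.15 / 38.0
  COP = 8.188

8.188


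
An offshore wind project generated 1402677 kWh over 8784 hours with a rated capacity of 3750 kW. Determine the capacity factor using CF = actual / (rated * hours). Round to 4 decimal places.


Capacity factor = actual output / maximum possible output
Maximum possible = rated * hours = 3750 * 8784 = 32940000 kWh
CF = 1402677 / 32940000
CF = 0.0426

0.0426


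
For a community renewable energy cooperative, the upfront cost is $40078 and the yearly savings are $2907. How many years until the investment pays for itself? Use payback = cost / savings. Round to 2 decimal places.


Simple payback period = initial cost / annual savings
Payback = 40078 / 2907
Payback = 13.79 years

13.79


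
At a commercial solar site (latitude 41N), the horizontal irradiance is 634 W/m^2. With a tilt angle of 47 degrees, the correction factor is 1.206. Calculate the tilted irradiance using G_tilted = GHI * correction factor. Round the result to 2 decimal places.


Identify the given values:
  GHI = 634 W/m^2, tilt correction factor = 1.206
Apply the formula G_tilted = GHI * factor:
  G_tilted = 634 * 1.206
  G_tilted = 764.60 W/m^2

764.60


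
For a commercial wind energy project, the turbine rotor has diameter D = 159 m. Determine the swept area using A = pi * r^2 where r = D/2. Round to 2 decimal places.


Compute the rotor radius:
  r = D / 2 = 159 / 2 = 79.5 m
Calculate swept area:
  A = pi * r^2 = pi * 79.5^2
  A = 19855.65 m^2

19855.65


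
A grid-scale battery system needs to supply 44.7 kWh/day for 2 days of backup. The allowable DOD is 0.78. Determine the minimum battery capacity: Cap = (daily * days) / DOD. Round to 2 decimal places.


Total energy needed = daily * days = 44.7 * 2 = 89.4 kWh
Account for depth of discharge:
  Cap = total_energy / DOD = 89.4 / 0.78
  Cap = 114.62 kWh

114.62


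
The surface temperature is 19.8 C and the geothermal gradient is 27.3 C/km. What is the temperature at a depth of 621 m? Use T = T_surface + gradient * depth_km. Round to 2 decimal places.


Convert depth to km: 621 / 1000 = 0.621 km
Temperature increase = gradient * depth_km = 27.3 * 0.621 = 16.95 C
Temperature at depth = T_surface + delta_T = 19.8 + 16.95
T = 36.75 C

36.75


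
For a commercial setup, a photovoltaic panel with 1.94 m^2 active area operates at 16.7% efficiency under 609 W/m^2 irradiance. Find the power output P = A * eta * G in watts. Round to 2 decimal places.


Use the solar power formula P = A * eta * G.
Given: A = 1.94 m^2, eta = 0.167, G = 609 W/m^2
P = 1.94 * 0.167 * 609
P = 197.30 W

197.30


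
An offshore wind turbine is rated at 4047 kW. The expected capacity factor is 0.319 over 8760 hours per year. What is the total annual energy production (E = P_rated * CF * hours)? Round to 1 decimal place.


Annual energy = rated_kW * capacity_factor * hours_per_year
Given: P_rated = 4047 kW, CF = 0.319, hours = 8760
E = 4047 * 0.319 * 8760
E = 11309098.7 kWh

11309098.7


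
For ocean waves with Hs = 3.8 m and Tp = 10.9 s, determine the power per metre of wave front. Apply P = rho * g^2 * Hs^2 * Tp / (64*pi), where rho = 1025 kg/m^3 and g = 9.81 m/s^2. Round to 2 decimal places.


Apply wave power formula:
  g^2 = 9.81^2 = 96.2361
  Hs^2 = 3.8^2 = 14.44
  Numerator = rho * g^2 * Hs^2 * Tp = 1025 * 96.2361 * 14.44 * 10.9 = 15525856.63
  Denominator = 64 * pi = 201.0619
  P = 15525856.63 / 201.0619 = 77219.28 W/m

77219.28


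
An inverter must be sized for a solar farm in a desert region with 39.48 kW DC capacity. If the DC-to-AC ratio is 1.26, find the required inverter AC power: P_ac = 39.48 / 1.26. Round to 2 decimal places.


The inverter AC capacity is determined by the DC/AC ratio.
Given: P_dc = 39.48 kW, DC/AC ratio = 1.26
P_ac = P_dc / ratio = 39.48 / 1.26
P_ac = 31.33 kW

31.33


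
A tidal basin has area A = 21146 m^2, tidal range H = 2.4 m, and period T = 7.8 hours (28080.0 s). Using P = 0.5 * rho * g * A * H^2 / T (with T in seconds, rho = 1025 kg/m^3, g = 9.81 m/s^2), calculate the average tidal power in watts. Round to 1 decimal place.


Convert period to seconds: T = 7.8 * 3600 = 28080.0 s
H^2 = 2.4^2 = 5.76
P = 0.5 * rho * g * A * H^2 / T
P = 0.5 * 1025 * 9.81 * 21146 * 5.76 / 28080.0
P = 21808.0 W

21808.0


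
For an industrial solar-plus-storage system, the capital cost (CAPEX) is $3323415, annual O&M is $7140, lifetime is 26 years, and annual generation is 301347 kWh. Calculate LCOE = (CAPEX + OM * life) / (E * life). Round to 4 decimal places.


Total cost = CAPEX + OM * lifetime = 3323415 + 7140 * 26 = 3323415 + 185640 = 3509055
Total generation = annual * lifetime = 301347 * 26 = 7835022 kWh
LCOE = 3509055 / 7835022
LCOE = 0.4479 $/kWh

0.4479


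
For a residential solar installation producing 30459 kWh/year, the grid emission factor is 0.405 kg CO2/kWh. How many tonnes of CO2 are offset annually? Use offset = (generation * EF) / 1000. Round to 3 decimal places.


CO2 offset in kg = generation * emission_factor
CO2 offset = 30459 * 0.405 = 12335.9 kg
Convert to tonnes:
  CO2 offset = 12335.9 / 1000 = 12.336 tonnes

12.336


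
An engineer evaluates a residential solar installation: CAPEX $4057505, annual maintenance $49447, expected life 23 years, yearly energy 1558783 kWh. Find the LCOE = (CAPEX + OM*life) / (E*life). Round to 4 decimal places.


Total cost = CAPEX + OM * lifetime = 4057505 + 49447 * 23 = 4057505 + 1137281 = 5194786
Total generation = annual * lifetime = 1558783 * 23 = 35852009 kWh
LCOE = 5194786 / 35852009
LCOE = 0.1449 $/kWh

0.1449


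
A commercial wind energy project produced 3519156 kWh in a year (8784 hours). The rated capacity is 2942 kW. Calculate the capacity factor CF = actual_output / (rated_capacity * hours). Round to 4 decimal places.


Capacity factor = actual output / maximum possible output
Maximum possible = rated * hours = 2942 * 8784 = 25842528 kWh
CF = 3519156 / 25842528
CF = 0.1362

0.1362


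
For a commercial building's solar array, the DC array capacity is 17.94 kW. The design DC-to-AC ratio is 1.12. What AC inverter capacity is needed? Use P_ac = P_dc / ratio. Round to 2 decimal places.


The inverter AC capacity is determined by the DC/AC ratio.
Given: P_dc = 17.94 kW, DC/AC ratio = 1.12
P_ac = P_dc / ratio = 17.94 / 1.12
P_ac = 16.02 kW

16.02


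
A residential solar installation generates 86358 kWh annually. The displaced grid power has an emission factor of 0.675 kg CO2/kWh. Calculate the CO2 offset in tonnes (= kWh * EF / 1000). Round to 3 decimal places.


CO2 offset in kg = generation * emission_factor
CO2 offset = 86358 * 0.675 = 58291.65 kg
Convert to tonnes:
  CO2 offset = 58291.65 / 1000 = 58.292 tonnes

58.292


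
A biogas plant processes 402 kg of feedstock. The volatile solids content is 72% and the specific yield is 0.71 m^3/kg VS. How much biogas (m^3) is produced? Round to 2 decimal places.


Compute volatile solids:
  VS = mass * VS_fraction = 402 * 0.72 = 289.44 kg
Calculate biogas volume:
  Biogas = VS * specific_yield = 289.44 * 0.71
  Biogas = 205.50 m^3

205.50


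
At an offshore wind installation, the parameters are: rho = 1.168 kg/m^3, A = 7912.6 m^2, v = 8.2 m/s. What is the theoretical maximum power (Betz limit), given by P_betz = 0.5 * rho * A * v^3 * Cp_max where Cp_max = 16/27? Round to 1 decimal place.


The Betz coefficient Cp_max = 16/27 = 0.5926
v^3 = 8.2^3 = 551.368
P_betz = 0.5 * rho * A * v^3 * Cp_max
P_betz = 0.5 * 1.168 * 7912.6 * 551.368 * 0.5926
P_betz = 1509836.2 W

1509836.2


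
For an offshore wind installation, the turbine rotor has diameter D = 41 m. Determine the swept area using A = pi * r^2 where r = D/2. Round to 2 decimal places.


Compute the rotor radius:
  r = D / 2 = 41 / 2 = 20.5 m
Calculate swept area:
  A = pi * r^2 = pi * 20.5^2
  A = 1320.25 m^2

1320.25


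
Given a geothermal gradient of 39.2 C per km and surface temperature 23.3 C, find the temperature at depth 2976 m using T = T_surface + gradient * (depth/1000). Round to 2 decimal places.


Convert depth to km: 2976 / 1000 = 2.976 km
Temperature increase = gradient * depth_km = 39.2 * 2.976 = 116.66 C
Temperature at depth = T_surface + delta_T = 23.3 + 116.66
T = 139.96 C

139.96


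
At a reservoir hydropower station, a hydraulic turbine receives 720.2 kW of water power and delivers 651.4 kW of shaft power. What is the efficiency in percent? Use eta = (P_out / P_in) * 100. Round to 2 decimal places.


Turbine efficiency = (output power / input power) * 100
eta = (651.4 / 720.2) * 100
eta = 90.45%

90.45


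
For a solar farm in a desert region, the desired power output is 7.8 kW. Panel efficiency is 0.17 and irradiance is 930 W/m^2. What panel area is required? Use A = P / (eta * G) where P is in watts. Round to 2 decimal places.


Convert target power to watts: P = 7.8 * 1000 = 7800.0 W
Compute denominator: eta * G = 0.17 * 930 = 158.1
Required area A = P / (eta * G) = 7800.0 / 158.1
A = 49.34 m^2

49.34


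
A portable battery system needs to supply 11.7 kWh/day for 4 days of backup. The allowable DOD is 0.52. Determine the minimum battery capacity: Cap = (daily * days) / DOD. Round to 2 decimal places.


Total energy needed = daily * days = 11.7 * 4 = 46.8 kWh
Account for depth of discharge:
  Cap = total_energy / DOD = 46.8 / 0.52
  Cap = 90.00 kWh

90.00


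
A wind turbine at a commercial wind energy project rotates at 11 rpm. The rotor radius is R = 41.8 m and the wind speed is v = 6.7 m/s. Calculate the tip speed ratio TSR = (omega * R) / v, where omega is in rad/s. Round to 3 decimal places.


Convert rotational speed to rad/s:
  omega = 11 * 2 * pi / 60 = 1.1519 rad/s
Compute tip speed:
  v_tip = omega * R = 1.1519 * 41.8 = 48.15 m/s
Tip speed ratio:
  TSR = v_tip / v_wind = 48.15 / 6.7 = 7.187

7.187


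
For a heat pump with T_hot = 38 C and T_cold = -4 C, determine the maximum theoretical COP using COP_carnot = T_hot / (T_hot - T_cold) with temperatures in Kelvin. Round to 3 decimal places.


Convert to Kelvin:
  T_hot = 38 + 273.15 = 311.15 K
  T_cold = -4 + 273.15 = 269.15 K
Apply Carnot COP formula:
  COP = T_hot_K / (T_hot_K - T_cold_K) = 311.15 / 42.0
  COP = 7.408

7.408


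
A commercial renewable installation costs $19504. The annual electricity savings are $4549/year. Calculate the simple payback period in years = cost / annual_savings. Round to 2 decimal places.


Simple payback period = initial cost / annual savings
Payback = 19504 / 4549
Payback = 4.29 years

4.29


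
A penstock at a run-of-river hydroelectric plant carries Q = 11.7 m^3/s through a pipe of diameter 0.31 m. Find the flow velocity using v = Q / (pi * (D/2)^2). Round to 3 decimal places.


Compute pipe cross-sectional area:
  A = pi * (D/2)^2 = pi * (0.31/2)^2 = 0.0755 m^2
Calculate velocity:
  v = Q / A = 11.7 / 0.0755
  v = 155.015 m/s

155.015


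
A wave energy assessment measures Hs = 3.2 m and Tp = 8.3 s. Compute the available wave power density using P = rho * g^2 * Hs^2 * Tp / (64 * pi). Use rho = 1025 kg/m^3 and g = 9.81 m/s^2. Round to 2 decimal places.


Apply wave power formula:
  g^2 = 9.81^2 = 96.2361
  Hs^2 = 3.2^2 = 10.24
  Numerator = rho * g^2 * Hs^2 * Tp = 1025 * 96.2361 * 10.24 * 8.3 = 8383781.08
  Denominator = 64 * pi = 201.0619
  P = 8383781.08 / 201.0619 = 41697.51 W/m

41697.51


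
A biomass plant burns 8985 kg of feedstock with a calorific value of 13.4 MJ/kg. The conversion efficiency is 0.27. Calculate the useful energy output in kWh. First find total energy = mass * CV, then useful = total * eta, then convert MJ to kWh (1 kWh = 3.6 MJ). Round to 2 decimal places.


Total energy = mass * CV = 8985 * 13.4 = 120399.0 MJ
Useful energy = total * eta = 120399.0 * 0.27 = 32507.73 MJ
Convert to kWh: 32507.73 / 3.6
Useful energy = 9029.93 kWh

9029.93


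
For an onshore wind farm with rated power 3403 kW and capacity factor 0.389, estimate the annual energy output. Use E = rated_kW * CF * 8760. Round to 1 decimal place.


Annual energy = rated_kW * capacity_factor * hours_per_year
Given: P_rated = 3403 kW, CF = 0.389, hours = 8760
E = 3403 * 0.389 * 8760
E = 11596198.9 kWh

11596198.9


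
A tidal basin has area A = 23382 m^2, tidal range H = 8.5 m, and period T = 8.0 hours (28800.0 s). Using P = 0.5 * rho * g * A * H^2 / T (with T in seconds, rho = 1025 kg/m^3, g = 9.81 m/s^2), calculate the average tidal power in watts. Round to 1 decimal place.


Convert period to seconds: T = 8.0 * 3600 = 28800.0 s
H^2 = 8.5^2 = 72.25
P = 0.5 * rho * g * A * H^2 / T
P = 0.5 * 1025 * 9.81 * 23382 * 72.25 / 28800.0
P = 294910.3 W

294910.3


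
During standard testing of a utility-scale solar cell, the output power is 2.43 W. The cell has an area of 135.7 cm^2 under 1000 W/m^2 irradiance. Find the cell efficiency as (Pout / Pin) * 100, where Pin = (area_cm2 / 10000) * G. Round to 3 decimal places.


First compute the input power:
  Pin = area_cm2 / 10000 * G = 135.7 / 10000 * 1000 = 13.57 W
Then compute efficiency:
  Efficiency = (Pout / Pin) * 100 = (2.43 / 13.57) * 100
  Efficiency = 17.907%

17.907
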